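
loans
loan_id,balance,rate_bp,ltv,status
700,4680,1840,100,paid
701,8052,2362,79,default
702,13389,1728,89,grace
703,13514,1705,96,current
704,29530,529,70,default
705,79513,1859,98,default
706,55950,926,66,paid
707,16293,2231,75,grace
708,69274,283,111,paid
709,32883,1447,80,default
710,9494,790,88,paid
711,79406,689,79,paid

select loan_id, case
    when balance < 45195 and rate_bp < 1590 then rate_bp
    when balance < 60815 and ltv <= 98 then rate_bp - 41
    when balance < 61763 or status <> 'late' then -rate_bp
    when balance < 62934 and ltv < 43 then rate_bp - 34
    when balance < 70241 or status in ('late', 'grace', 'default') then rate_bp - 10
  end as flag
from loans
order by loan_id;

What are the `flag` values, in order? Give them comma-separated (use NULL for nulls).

loan_id=700: balance < 61763 or status <> 'late' → -1840
loan_id=701: balance < 60815 and ltv <= 98 → 2321
loan_id=702: balance < 60815 and ltv <= 98 → 1687
loan_id=703: balance < 60815 and ltv <= 98 → 1664
loan_id=704: balance < 45195 and rate_bp < 1590 → 529
loan_id=705: balance < 61763 or status <> 'late' → -1859
loan_id=706: balance < 60815 and ltv <= 98 → 885
loan_id=707: balance < 60815 and ltv <= 98 → 2190
loan_id=708: balance < 61763 or status <> 'late' → -283
loan_id=709: balance < 45195 and rate_bp < 1590 → 1447
loan_id=710: balance < 45195 and rate_bp < 1590 → 790
loan_id=711: balance < 61763 or status <> 'late' → -689

-1840, 2321, 1687, 1664, 529, -1859, 885, 2190, -283, 1447, 790, -689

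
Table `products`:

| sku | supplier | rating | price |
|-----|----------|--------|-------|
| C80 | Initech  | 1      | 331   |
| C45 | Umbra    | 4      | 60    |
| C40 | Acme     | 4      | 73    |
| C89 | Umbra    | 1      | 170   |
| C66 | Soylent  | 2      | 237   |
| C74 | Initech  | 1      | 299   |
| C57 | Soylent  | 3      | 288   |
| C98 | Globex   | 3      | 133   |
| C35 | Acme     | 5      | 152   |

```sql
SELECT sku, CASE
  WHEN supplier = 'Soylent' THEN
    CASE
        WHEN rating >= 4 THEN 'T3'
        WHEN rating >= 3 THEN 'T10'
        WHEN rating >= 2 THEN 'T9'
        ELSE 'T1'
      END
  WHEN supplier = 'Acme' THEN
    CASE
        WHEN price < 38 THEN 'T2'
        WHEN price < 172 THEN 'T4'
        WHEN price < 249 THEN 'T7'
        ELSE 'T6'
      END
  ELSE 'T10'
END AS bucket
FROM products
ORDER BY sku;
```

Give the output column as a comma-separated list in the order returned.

sku=C35: supplier='Acme' → inner[price < 172] → T4
sku=C40: supplier='Acme' → inner[price < 172] → T4
sku=C45: supplier='Umbra' → outer ELSE → T10
sku=C57: supplier='Soylent' → inner[rating >= 3] → T10
sku=C66: supplier='Soylent' → inner[rating >= 2] → T9
sku=C74: supplier='Initech' → outer ELSE → T10
sku=C80: supplier='Initech' → outer ELSE → T10
sku=C89: supplier='Umbra' → outer ELSE → T10
sku=C98: supplier='Globex' → outer ELSE → T10

T4, T4, T10, T10, T9, T10, T10, T10, T10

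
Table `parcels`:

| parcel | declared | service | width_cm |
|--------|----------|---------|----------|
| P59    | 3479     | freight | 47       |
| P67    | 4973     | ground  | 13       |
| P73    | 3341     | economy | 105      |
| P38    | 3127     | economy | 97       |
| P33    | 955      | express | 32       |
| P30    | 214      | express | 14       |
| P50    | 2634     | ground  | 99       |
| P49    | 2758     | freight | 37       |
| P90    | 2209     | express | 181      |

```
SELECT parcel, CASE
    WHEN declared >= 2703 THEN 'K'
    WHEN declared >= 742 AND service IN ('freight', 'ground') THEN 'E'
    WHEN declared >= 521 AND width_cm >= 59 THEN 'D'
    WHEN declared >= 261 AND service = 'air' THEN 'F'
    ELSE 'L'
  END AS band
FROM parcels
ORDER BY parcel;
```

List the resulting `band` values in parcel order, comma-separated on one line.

L, L, K, K, E, K, K, K, D

parcel=P30: ELSE → L
parcel=P33: ELSE → L
parcel=P38: declared >= 2703 → K
parcel=P49: declared >= 2703 → K
parcel=P50: declared >= 742 AND service IN ('freight', 'ground') → E
parcel=P59: declared >= 2703 → K
parcel=P67: declared >= 2703 → K
parcel=P73: declared >= 2703 → K
parcel=P90: declared >= 521 AND width_cm >= 59 → D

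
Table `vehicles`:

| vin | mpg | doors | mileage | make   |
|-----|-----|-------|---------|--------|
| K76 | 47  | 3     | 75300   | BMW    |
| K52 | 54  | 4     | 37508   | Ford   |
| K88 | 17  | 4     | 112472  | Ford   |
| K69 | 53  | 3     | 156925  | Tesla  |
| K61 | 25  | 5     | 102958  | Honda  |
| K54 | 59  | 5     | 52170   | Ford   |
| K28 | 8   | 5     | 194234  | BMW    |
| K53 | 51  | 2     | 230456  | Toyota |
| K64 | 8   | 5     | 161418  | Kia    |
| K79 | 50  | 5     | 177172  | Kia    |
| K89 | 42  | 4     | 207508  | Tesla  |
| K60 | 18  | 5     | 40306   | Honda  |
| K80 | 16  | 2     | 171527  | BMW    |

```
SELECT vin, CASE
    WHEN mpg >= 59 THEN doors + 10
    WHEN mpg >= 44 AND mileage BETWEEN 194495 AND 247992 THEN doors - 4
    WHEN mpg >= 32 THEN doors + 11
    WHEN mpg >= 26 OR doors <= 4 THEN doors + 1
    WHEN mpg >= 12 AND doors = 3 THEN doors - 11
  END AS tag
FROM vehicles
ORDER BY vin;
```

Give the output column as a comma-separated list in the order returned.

vin=K28: (no match → NULL) → NULL
vin=K52: mpg >= 32 → 15
vin=K53: mpg >= 44 AND mileage BETWEEN 194495 AND 247992 → -2
vin=K54: mpg >= 59 → 15
vin=K60: (no match → NULL) → NULL
vin=K61: (no match → NULL) → NULL
vin=K64: (no match → NULL) → NULL
vin=K69: mpg >= 32 → 14
vin=K76: mpg >= 32 → 14
vin=K79: mpg >= 32 → 16
vin=K80: mpg >= 26 OR doors <= 4 → 3
vin=K88: mpg >= 26 OR doors <= 4 → 5
vin=K89: mpg >= 32 → 15

NULL, 15, -2, 15, NULL, NULL, NULL, 14, 14, 16, 3, 5, 15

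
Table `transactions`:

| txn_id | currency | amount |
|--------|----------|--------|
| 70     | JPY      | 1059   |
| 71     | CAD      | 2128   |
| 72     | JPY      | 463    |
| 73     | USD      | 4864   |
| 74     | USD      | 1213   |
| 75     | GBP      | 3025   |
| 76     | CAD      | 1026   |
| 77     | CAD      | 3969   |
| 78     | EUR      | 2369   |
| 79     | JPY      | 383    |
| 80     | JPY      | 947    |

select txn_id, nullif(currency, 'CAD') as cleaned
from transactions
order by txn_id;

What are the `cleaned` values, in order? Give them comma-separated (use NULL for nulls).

JPY, NULL, JPY, USD, USD, GBP, NULL, NULL, EUR, JPY, JPY

txn_id=70: currency=JPY vs CAD: differ → JPY
txn_id=71: currency=CAD vs CAD: equal → NULL
txn_id=72: currency=JPY vs CAD: differ → JPY
txn_id=73: currency=USD vs CAD: differ → USD
txn_id=74: currency=USD vs CAD: differ → USD
txn_id=75: currency=GBP vs CAD: differ → GBP
txn_id=76: currency=CAD vs CAD: equal → NULL
txn_id=77: currency=CAD vs CAD: equal → NULL
txn_id=78: currency=EUR vs CAD: differ → EUR
txn_id=79: currency=JPY vs CAD: differ → JPY
txn_id=80: currency=JPY vs CAD: differ → JPY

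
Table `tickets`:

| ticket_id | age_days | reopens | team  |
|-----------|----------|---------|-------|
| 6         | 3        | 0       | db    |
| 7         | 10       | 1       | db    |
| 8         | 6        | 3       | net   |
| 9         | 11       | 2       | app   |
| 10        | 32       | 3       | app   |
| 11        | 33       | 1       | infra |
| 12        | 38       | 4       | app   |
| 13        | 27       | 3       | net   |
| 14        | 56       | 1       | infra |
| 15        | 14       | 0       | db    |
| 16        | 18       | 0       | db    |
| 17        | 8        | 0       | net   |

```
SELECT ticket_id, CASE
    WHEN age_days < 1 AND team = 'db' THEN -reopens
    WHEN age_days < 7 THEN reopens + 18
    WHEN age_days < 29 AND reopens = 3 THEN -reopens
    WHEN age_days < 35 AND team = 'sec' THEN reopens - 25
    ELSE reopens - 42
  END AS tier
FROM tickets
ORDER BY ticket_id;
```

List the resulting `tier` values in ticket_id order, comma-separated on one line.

18, -41, 21, -40, -39, -41, -38, -3, -41, -42, -42, -42

ticket_id=6: age_days < 7 → 18
ticket_id=7: ELSE → -41
ticket_id=8: age_days < 7 → 21
ticket_id=9: ELSE → -40
ticket_id=10: ELSE → -39
ticket_id=11: ELSE → -41
ticket_id=12: ELSE → -38
ticket_id=13: age_days < 29 AND reopens = 3 → -3
ticket_id=14: ELSE → -41
ticket_id=15: ELSE → -42
ticket_id=16: ELSE → -42
ticket_id=17: ELSE → -42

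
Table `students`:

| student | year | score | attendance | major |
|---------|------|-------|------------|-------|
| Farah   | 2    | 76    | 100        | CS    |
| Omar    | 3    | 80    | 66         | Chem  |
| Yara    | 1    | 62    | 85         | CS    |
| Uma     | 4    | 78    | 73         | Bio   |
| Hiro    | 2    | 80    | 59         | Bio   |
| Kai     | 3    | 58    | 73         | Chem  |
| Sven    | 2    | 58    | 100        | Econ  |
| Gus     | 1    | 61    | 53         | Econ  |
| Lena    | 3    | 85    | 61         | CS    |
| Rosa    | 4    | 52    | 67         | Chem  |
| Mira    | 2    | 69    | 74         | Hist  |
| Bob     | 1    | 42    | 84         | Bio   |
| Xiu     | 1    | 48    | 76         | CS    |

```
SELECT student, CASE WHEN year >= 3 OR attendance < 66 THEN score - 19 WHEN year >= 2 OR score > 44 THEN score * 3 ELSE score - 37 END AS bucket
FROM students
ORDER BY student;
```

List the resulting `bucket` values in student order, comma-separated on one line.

student=Bob: ELSE → 5
student=Farah: year >= 2 OR score > 44 → 228
student=Gus: year >= 3 OR attendance < 66 → 42
student=Hiro: year >= 3 OR attendance < 66 → 61
student=Kai: year >= 3 OR attendance < 66 → 39
student=Lena: year >= 3 OR attendance < 66 → 66
student=Mira: year >= 2 OR score > 44 → 207
student=Omar: year >= 3 OR attendance < 66 → 61
student=Rosa: year >= 3 OR attendance < 66 → 33
student=Sven: year >= 2 OR score > 44 → 174
student=Uma: year >= 3 OR attendance < 66 → 59
student=Xiu: year >= 2 OR score > 44 → 144
student=Yara: year >= 2 OR score > 44 → 186

5, 228, 42, 61, 39, 66, 207, 61, 33, 174, 59, 144, 186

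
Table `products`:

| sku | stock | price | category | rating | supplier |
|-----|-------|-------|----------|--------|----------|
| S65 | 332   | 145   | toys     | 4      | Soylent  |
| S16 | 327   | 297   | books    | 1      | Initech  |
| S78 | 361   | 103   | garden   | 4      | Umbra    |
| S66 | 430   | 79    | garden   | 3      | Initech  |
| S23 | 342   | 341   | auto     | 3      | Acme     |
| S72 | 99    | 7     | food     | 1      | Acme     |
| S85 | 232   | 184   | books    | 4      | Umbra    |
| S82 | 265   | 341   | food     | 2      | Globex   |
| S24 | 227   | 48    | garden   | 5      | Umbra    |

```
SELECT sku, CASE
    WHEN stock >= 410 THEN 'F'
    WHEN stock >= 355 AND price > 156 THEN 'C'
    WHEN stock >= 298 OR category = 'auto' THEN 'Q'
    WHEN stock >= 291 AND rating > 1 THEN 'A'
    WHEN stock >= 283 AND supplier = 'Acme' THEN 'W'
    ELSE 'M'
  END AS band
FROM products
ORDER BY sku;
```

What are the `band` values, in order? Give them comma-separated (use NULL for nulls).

sku=S16: stock >= 298 OR category = 'auto' → Q
sku=S23: stock >= 298 OR category = 'auto' → Q
sku=S24: ELSE → M
sku=S65: stock >= 298 OR category = 'auto' → Q
sku=S66: stock >= 410 → F
sku=S72: ELSE → M
sku=S78: stock >= 298 OR category = 'auto' → Q
sku=S82: ELSE → M
sku=S85: ELSE → M

Q, Q, M, Q, F, M, Q, M, M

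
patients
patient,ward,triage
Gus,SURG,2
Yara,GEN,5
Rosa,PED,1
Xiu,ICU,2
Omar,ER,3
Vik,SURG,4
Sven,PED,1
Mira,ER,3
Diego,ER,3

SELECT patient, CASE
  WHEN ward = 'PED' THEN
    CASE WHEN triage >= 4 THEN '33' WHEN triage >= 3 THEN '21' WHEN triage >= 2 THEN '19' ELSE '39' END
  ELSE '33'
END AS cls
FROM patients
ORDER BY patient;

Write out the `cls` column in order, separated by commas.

patient=Diego: ward='ER' → outer ELSE → 33
patient=Gus: ward='SURG' → outer ELSE → 33
patient=Mira: ward='ER' → outer ELSE → 33
patient=Omar: ward='ER' → outer ELSE → 33
patient=Rosa: ward='PED' → inner[ELSE] → 39
patient=Sven: ward='PED' → inner[ELSE] → 39
patient=Vik: ward='SURG' → outer ELSE → 33
patient=Xiu: ward='ICU' → outer ELSE → 33
patient=Yara: ward='GEN' → outer ELSE → 33

33, 33, 33, 33, 39, 39, 33, 33, 33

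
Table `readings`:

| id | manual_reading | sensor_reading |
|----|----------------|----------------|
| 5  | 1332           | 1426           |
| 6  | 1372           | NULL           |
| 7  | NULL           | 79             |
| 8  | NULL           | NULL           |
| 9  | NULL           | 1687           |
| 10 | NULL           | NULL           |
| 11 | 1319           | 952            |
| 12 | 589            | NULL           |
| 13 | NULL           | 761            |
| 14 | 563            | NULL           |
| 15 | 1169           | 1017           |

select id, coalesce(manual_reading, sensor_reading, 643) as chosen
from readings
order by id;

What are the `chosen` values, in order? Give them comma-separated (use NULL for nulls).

1332, 1372, 79, 643, 1687, 643, 1319, 589, 761, 563, 1169

id=5: manual_reading=1332 → 1332
id=6: manual_reading=1372 → 1372
id=7: manual_reading=NULL, sensor_reading=79 → 79
id=8: manual_reading=NULL, sensor_reading=NULL, → literal 643 → 643
id=9: manual_reading=NULL, sensor_reading=1687 → 1687
id=10: manual_reading=NULL, sensor_reading=NULL, → literal 643 → 643
id=11: manual_reading=1319 → 1319
id=12: manual_reading=589 → 589
id=13: manual_reading=NULL, sensor_reading=761 → 761
id=14: manual_reading=563 → 563
id=15: manual_reading=1169 → 1169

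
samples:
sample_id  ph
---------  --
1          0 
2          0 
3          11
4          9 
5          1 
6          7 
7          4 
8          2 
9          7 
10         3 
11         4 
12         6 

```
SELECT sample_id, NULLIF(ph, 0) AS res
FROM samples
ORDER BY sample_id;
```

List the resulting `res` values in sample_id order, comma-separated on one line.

NULL, NULL, 11, 9, 1, 7, 4, 2, 7, 3, 4, 6

sample_id=1: ph=0 vs 0: equal → NULL
sample_id=2: ph=0 vs 0: equal → NULL
sample_id=3: ph=11 vs 0: differ → 11
sample_id=4: ph=9 vs 0: differ → 9
sample_id=5: ph=1 vs 0: differ → 1
sample_id=6: ph=7 vs 0: differ → 7
sample_id=7: ph=4 vs 0: differ → 4
sample_id=8: ph=2 vs 0: differ → 2
sample_id=9: ph=7 vs 0: differ → 7
sample_id=10: ph=3 vs 0: differ → 3
sample_id=11: ph=4 vs 0: differ → 4
sample_id=12: ph=6 vs 0: differ → 6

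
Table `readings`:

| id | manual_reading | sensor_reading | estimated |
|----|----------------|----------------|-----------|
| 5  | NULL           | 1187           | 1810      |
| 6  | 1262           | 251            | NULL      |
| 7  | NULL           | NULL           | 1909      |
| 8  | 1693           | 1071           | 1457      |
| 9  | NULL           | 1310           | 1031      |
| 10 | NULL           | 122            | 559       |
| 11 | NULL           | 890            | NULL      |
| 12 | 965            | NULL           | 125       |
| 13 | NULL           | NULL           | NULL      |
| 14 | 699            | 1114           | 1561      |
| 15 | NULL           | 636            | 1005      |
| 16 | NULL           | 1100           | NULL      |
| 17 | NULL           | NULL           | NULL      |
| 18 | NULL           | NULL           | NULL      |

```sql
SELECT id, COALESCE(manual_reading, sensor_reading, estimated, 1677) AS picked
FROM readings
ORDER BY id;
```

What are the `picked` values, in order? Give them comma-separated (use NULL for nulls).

1187, 1262, 1909, 1693, 1310, 122, 890, 965, 1677, 699, 636, 1100, 1677, 1677

id=5: manual_reading=NULL, sensor_reading=1187 → 1187
id=6: manual_reading=1262 → 1262
id=7: manual_reading=NULL, sensor_reading=NULL, estimated=1909 → 1909
id=8: manual_reading=1693 → 1693
id=9: manual_reading=NULL, sensor_reading=1310 → 1310
id=10: manual_reading=NULL, sensor_reading=122 → 122
id=11: manual_reading=NULL, sensor_reading=890 → 890
id=12: manual_reading=965 → 965
id=13: manual_reading=NULL, sensor_reading=NULL, estimated=NULL, → literal 1677 → 1677
id=14: manual_reading=699 → 699
id=15: manual_reading=NULL, sensor_reading=636 → 636
id=16: manual_reading=NULL, sensor_reading=1100 → 1100
id=17: manual_reading=NULL, sensor_reading=NULL, estimated=NULL, → literal 1677 → 1677
id=18: manual_reading=NULL, sensor_reading=NULL, estimated=NULL, → literal 1677 → 1677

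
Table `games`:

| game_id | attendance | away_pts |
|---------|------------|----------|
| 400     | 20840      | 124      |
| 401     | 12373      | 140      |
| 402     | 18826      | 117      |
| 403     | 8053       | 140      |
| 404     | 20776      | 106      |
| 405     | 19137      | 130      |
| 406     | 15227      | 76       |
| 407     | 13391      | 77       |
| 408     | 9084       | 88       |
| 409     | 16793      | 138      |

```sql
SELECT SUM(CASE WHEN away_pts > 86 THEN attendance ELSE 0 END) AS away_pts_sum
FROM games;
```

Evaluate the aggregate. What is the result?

125882

game_id=400: ✓ → 20840
game_id=401: ✓ → 12373
game_id=402: ✓ → 18826
game_id=403: ✓ → 8053
game_id=404: ✓ → 20776
game_id=405: ✓ → 19137
game_id=406: ✗
game_id=407: ✗
game_id=408: ✓ → 9084
game_id=409: ✓ → 16793
away_pts_sum = 20840 + 12373 + 18826 + 8053 + 20776 + 19137 + 9084 + 16793 = 125882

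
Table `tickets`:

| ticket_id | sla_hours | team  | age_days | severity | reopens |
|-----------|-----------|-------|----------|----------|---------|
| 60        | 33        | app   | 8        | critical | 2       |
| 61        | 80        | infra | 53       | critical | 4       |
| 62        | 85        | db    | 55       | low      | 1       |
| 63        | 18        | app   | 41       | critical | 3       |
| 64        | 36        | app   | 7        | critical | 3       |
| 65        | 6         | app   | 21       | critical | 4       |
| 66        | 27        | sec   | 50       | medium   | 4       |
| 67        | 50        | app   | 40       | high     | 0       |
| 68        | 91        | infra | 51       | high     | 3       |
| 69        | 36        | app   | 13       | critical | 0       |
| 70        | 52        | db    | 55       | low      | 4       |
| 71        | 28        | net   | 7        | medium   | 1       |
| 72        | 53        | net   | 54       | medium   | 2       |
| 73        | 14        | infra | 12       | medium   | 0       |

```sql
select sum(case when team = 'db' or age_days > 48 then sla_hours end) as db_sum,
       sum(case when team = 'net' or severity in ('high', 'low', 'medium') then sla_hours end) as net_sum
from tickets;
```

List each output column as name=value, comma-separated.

db_sum=388, net_sum=400

[db_sum: team = 'db' or age_days > 48]
ticket_id=60: ✗
ticket_id=61: ✓ → 80
ticket_id=62: ✓ → 85
ticket_id=63: ✗
ticket_id=64: ✗
ticket_id=65: ✗
ticket_id=66: ✓ → 27
ticket_id=67: ✗
ticket_id=68: ✓ → 91
ticket_id=69: ✗
ticket_id=70: ✓ → 52
ticket_id=71: ✗
ticket_id=72: ✓ → 53
ticket_id=73: ✗
db_sum = 80 + 85 + 27 + 91 + 52 + 53 = 388
—
[net_sum: team = 'net' or severity in ('high', 'low', 'medium')]
ticket_id=60: ✗
ticket_id=61: ✗
ticket_id=62: ✓ → 85
ticket_id=63: ✗
ticket_id=64: ✗
ticket_id=65: ✗
ticket_id=66: ✓ → 27
ticket_id=67: ✓ → 50
ticket_id=68: ✓ → 91
ticket_id=69: ✗
ticket_id=70: ✓ → 52
ticket_id=71: ✓ → 28
ticket_id=72: ✓ → 53
ticket_id=73: ✓ → 14
net_sum = 85 + 27 + 50 + 91 + 52 + 28 + 53 + 14 = 400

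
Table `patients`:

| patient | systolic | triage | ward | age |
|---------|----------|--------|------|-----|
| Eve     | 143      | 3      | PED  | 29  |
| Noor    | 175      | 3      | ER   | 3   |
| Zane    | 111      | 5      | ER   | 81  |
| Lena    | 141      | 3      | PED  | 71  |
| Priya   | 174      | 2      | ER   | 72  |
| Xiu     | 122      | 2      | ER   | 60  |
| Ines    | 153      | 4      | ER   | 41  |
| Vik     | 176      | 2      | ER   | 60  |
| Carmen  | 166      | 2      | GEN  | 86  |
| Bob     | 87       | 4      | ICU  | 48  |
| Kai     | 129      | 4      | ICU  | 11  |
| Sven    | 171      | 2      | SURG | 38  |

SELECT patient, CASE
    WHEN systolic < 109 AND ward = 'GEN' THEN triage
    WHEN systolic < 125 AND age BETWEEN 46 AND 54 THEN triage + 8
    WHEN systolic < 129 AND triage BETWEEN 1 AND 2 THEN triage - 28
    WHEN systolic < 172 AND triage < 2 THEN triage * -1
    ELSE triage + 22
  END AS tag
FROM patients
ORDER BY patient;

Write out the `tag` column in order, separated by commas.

12, 24, 25, 26, 26, 25, 25, 24, 24, 24, -26, 27

patient=Bob: systolic < 125 AND age BETWEEN 46 AND 54 → 12
patient=Carmen: ELSE → 24
patient=Eve: ELSE → 25
patient=Ines: ELSE → 26
patient=Kai: ELSE → 26
patient=Lena: ELSE → 25
patient=Noor: ELSE → 25
patient=Priya: ELSE → 24
patient=Sven: ELSE → 24
patient=Vik: ELSE → 24
patient=Xiu: systolic < 129 AND triage BETWEEN 1 AND 2 → -26
patient=Zane: ELSE → 27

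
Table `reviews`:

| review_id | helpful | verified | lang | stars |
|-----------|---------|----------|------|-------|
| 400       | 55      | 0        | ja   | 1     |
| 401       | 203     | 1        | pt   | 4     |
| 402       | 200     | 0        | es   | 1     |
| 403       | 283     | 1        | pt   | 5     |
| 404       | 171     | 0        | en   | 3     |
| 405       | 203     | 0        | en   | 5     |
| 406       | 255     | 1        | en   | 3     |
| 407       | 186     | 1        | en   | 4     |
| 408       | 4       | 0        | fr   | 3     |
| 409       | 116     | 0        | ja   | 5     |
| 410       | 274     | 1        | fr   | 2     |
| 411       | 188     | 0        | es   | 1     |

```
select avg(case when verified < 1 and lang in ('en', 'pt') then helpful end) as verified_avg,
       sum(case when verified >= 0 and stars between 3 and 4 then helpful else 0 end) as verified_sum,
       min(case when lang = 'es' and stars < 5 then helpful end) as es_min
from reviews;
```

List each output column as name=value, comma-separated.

verified_avg=187, verified_sum=819, es_min=188

[verified_avg: verified < 1 and lang in ('en', 'pt')]
review_id=400: ✗
review_id=401: ✗
review_id=402: ✗
review_id=403: ✗
review_id=404: ✓ → 171
review_id=405: ✓ → 203
review_id=406: ✗
review_id=407: ✗
review_id=408: ✗
review_id=409: ✗
review_id=410: ✗
review_id=411: ✗
verified_avg = (171 + 203) / 2 = 187
—
[verified_sum: verified >= 0 and stars between 3 and 4]
review_id=400: ✗
review_id=401: ✓ → 203
review_id=402: ✗
review_id=403: ✗
review_id=404: ✓ → 171
review_id=405: ✗
review_id=406: ✓ → 255
review_id=407: ✓ → 186
review_id=408: ✓ → 4
review_id=409: ✗
review_id=410: ✗
review_id=411: ✗
verified_sum = 203 + 171 + 255 + 186 + 4 = 819
—
[es_min: lang = 'es' and stars < 5]
review_id=400: ✗
review_id=401: ✗
review_id=402: ✓ → 200
review_id=403: ✗
review_id=404: ✗
review_id=405: ✗
review_id=406: ✗
review_id=407: ✗
review_id=408: ✗
review_id=409: ✗
review_id=410: ✗
review_id=411: ✓ → 188
es_min = MIN(200, 188) = 188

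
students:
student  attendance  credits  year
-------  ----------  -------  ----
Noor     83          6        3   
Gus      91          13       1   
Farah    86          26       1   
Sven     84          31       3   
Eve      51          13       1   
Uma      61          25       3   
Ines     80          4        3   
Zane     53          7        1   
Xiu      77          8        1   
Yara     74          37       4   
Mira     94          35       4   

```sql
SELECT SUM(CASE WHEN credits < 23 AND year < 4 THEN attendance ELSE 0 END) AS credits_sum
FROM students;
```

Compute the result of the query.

student=Noor: ✓ → 83
student=Gus: ✓ → 91
student=Farah: ✗
student=Sven: ✗
student=Eve: ✓ → 51
student=Uma: ✗
student=Ines: ✓ → 80
student=Zane: ✓ → 53
student=Xiu: ✓ → 77
student=Yara: ✗
student=Mira: ✗
credits_sum = 83 + 91 + 51 + 80 + 53 + 77 = 435

435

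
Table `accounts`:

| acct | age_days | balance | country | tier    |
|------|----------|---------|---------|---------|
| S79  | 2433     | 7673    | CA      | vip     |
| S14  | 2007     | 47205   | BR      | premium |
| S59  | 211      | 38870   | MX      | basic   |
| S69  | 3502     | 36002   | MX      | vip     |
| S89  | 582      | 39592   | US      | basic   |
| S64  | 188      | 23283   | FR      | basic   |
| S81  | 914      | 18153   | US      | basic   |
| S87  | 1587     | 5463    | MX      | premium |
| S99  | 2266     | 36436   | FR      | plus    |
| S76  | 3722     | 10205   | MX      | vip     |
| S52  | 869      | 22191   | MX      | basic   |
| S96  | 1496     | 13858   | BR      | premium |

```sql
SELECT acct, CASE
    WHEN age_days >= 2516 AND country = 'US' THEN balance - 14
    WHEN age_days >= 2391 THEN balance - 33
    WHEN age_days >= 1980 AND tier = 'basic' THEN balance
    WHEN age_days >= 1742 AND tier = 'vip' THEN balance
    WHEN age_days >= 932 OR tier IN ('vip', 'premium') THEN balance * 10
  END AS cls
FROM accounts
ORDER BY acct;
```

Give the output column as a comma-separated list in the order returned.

acct=S14: age_days >= 932 OR tier IN ('vip', 'premium') → 472050
acct=S52: (no match → NULL) → NULL
acct=S59: (no match → NULL) → NULL
acct=S64: (no match → NULL) → NULL
acct=S69: age_days >= 2391 → 35969
acct=S76: age_days >= 2391 → 10172
acct=S79: age_days >= 2391 → 7640
acct=S81: (no match → NULL) → NULL
acct=S87: age_days >= 932 OR tier IN ('vip', 'premium') → 54630
acct=S89: (no match → NULL) → NULL
acct=S96: age_days >= 932 OR tier IN ('vip', 'premium') → 138580
acct=S99: age_days >= 932 OR tier IN ('vip', 'premium') → 364360

472050, NULL, NULL, NULL, 35969, 10172, 7640, NULL, 54630, NULL, 138580, 364360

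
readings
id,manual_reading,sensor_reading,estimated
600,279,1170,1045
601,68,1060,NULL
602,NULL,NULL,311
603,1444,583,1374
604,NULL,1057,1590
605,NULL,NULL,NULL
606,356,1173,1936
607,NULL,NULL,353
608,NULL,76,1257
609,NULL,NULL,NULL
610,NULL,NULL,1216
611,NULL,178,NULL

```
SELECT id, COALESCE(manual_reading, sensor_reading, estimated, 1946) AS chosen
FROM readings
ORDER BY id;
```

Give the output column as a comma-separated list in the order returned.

279, 68, 311, 1444, 1057, 1946, 356, 353, 76, 1946, 1216, 178

id=600: manual_reading=279 → 279
id=601: manual_reading=68 → 68
id=602: manual_reading=NULL, sensor_reading=NULL, estimated=311 → 311
id=603: manual_reading=1444 → 1444
id=604: manual_reading=NULL, sensor_reading=1057 → 1057
id=605: manual_reading=NULL, sensor_reading=NULL, estimated=NULL, → literal 1946 → 1946
id=606: manual_reading=356 → 356
id=607: manual_reading=NULL, sensor_reading=NULL, estimated=353 → 353
id=608: manual_reading=NULL, sensor_reading=76 → 76
id=609: manual_reading=NULL, sensor_reading=NULL, estimated=NULL, → literal 1946 → 1946
id=610: manual_reading=NULL, sensor_reading=NULL, estimated=1216 → 1216
id=611: manual_reading=NULL, sensor_reading=178 → 178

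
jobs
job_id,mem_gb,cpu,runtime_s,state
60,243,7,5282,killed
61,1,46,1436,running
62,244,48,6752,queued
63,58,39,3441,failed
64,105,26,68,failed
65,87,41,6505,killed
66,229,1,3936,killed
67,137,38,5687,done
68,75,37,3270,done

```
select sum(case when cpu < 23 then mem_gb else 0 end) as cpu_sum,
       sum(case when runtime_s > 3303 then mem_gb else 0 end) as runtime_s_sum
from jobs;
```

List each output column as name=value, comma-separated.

cpu_sum=472, runtime_s_sum=998

[cpu_sum: cpu < 23]
job_id=60: ✓ → 243
job_id=61: ✗
job_id=62: ✗
job_id=63: ✗
job_id=64: ✗
job_id=65: ✗
job_id=66: ✓ → 229
job_id=67: ✗
job_id=68: ✗
cpu_sum = 243 + 229 = 472
—
[runtime_s_sum: runtime_s > 3303]
job_id=60: ✓ → 243
job_id=61: ✗
job_id=62: ✓ → 244
job_id=63: ✓ → 58
job_id=64: ✗
job_id=65: ✓ → 87
job_id=66: ✓ → 229
job_id=67: ✓ → 137
job_id=68: ✗
runtime_s_sum = 243 + 244 + 58 + 87 + 229 + 137 = 998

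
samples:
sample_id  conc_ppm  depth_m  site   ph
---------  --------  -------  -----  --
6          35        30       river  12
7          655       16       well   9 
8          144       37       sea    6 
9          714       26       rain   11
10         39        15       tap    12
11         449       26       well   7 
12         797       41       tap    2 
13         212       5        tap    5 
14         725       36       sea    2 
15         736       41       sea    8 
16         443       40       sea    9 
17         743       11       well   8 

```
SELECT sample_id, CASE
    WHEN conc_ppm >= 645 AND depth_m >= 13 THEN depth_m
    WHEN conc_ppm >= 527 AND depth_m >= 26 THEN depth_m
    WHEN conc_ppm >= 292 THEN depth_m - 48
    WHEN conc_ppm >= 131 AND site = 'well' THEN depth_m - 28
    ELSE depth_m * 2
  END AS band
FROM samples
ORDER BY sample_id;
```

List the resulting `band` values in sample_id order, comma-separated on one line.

sample_id=6: ELSE → 60
sample_id=7: conc_ppm >= 645 AND depth_m >= 13 → 16
sample_id=8: ELSE → 74
sample_id=9: conc_ppm >= 645 AND depth_m >= 13 → 26
sample_id=10: ELSE → 30
sample_id=11: conc_ppm >= 292 → -22
sample_id=12: conc_ppm >= 645 AND depth_m >= 13 → 41
sample_id=13: ELSE → 10
sample_id=14: conc_ppm >= 645 AND depth_m >= 13 → 36
sample_id=15: conc_ppm >= 645 AND depth_m >= 13 → 41
sample_id=16: conc_ppm >= 292 → -8
sample_id=17: conc_ppm >= 292 → -37

60, 16, 74, 26, 30, -22, 41, 10, 36, 41, -8, -37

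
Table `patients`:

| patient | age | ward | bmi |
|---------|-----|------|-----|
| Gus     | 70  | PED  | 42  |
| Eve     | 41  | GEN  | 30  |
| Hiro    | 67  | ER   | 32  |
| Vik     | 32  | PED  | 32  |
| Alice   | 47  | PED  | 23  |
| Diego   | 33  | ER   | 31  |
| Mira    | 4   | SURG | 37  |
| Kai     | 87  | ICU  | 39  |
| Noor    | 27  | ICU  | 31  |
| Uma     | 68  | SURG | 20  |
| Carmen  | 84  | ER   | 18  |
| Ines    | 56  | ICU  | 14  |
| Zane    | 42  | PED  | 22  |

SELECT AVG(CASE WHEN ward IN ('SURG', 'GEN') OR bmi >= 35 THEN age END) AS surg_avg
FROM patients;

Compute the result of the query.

54

patient=Gus: ✓ → 70
patient=Eve: ✓ → 41
patient=Hiro: ✗
patient=Vik: ✗
patient=Alice: ✗
patient=Diego: ✗
patient=Mira: ✓ → 4
patient=Kai: ✓ → 87
patient=Noor: ✗
patient=Uma: ✓ → 68
patient=Carmen: ✗
patient=Ines: ✗
patient=Zane: ✗
surg_avg = (70 + 41 + 4 + 87 + 68) / 5 = 54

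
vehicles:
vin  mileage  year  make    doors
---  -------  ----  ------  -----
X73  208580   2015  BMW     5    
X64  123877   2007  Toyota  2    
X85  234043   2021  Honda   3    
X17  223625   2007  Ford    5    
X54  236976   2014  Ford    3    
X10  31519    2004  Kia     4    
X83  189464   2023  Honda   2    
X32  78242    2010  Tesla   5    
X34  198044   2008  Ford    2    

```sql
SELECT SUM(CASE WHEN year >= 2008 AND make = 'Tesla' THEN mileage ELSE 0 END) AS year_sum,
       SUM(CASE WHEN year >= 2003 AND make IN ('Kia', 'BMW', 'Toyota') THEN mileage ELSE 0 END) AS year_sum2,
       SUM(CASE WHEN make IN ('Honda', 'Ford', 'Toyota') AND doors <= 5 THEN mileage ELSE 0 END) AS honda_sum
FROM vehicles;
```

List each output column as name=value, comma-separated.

year_sum=78242, year_sum2=363976, honda_sum=1206029

[year_sum: year >= 2008 AND make = 'Tesla']
vin=X73: ✗
vin=X64: ✗
vin=X85: ✗
vin=X17: ✗
vin=X54: ✗
vin=X10: ✗
vin=X83: ✗
vin=X32: ✓ → 78242
vin=X34: ✗
year_sum = 78242
—
[year_sum2: year >= 2003 AND make IN ('Kia', 'BMW', 'Toyota')]
vin=X73: ✓ → 208580
vin=X64: ✓ → 123877
vin=X85: ✗
vin=X17: ✗
vin=X54: ✗
vin=X10: ✓ → 31519
vin=X83: ✗
vin=X32: ✗
vin=X34: ✗
year_sum2 = 208580 + 123877 + 31519 = 363976
—
[honda_sum: make IN ('Honda', 'Ford', 'Toyota') AND doors <= 5]
vin=X73: ✗
vin=X64: ✓ → 123877
vin=X85: ✓ → 234043
vin=X17: ✓ → 223625
vin=X54: ✓ → 236976
vin=X10: ✗
vin=X83: ✓ → 189464
vin=X32: ✗
vin=X34: ✓ → 198044
honda_sum = 123877 + 234043 + 223625 + 236976 + 189464 + 198044 = 1206029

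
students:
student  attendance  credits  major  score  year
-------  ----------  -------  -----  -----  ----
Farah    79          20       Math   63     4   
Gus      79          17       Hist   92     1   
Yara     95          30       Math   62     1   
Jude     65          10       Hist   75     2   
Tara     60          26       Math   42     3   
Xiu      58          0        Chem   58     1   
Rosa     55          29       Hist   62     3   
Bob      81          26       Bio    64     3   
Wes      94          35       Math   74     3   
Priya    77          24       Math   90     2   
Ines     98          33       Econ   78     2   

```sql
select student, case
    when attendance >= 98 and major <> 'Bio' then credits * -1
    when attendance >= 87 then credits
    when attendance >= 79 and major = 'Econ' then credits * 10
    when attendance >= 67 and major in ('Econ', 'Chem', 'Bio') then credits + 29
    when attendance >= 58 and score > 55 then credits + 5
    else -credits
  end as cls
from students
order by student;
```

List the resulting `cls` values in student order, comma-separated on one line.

55, 25, 22, -33, 15, 29, -29, -26, 35, 5, 30

student=Bob: attendance >= 67 and major in ('Econ', 'Chem', 'Bio') → 55
student=Farah: attendance >= 58 and score > 55 → 25
student=Gus: attendance >= 58 and score > 55 → 22
student=Ines: attendance >= 98 and major <> 'Bio' → -33
student=Jude: attendance >= 58 and score > 55 → 15
student=Priya: attendance >= 58 and score > 55 → 29
student=Rosa: ELSE → -29
student=Tara: ELSE → -26
student=Wes: attendance >= 87 → 35
student=Xiu: attendance >= 58 and score > 55 → 5
student=Yara: attendance >= 87 → 30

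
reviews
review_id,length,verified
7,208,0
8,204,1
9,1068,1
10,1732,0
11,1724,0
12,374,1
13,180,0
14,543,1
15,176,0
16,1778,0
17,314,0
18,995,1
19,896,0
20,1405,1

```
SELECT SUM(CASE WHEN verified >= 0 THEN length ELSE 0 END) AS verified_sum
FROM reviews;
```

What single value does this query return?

11597

review_id=7: ✓ → 208
review_id=8: ✓ → 204
review_id=9: ✓ → 1068
review_id=10: ✓ → 1732
review_id=11: ✓ → 1724
review_id=12: ✓ → 374
review_id=13: ✓ → 180
review_id=14: ✓ → 543
review_id=15: ✓ → 176
review_id=16: ✓ → 1778
review_id=17: ✓ → 314
review_id=18: ✓ → 995
review_id=19: ✓ → 896
review_id=20: ✓ → 1405
verified_sum = 208 + 204 + 1068 + 1732 + 1724 + 374 + 180 + 543 + 176 + 1778 + 314 + 995 + 896 + 1405 = 11597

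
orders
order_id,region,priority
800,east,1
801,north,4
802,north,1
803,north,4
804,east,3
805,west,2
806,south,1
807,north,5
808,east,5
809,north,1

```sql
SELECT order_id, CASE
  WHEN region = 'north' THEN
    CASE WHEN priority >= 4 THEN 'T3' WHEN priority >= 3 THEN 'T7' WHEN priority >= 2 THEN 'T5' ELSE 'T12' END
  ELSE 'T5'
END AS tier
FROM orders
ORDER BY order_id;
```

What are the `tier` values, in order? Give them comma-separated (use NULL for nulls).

order_id=800: region='east' → outer ELSE → T5
order_id=801: region='north' → inner[priority >= 4] → T3
order_id=802: region='north' → inner[ELSE] → T12
order_id=803: region='north' → inner[priority >= 4] → T3
order_id=804: region='east' → outer ELSE → T5
order_id=805: region='west' → outer ELSE → T5
order_id=806: region='south' → outer ELSE → T5
order_id=807: region='north' → inner[priority >= 4] → T3
order_id=808: region='east' → outer ELSE → T5
order_id=809: region='north' → inner[ELSE] → T12

T5, T3, T12, T3, T5, T5, T5, T3, T5, T12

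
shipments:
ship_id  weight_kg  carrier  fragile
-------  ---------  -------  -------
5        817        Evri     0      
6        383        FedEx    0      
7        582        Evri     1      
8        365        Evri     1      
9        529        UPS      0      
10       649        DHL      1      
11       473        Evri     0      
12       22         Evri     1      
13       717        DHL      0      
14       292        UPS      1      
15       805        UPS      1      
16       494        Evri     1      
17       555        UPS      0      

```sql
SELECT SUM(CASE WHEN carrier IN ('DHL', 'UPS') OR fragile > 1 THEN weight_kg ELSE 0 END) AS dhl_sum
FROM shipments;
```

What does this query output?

ship_id=5: ✗
ship_id=6: ✗
ship_id=7: ✗
ship_id=8: ✗
ship_id=9: ✓ → 529
ship_id=10: ✓ → 649
ship_id=11: ✗
ship_id=12: ✗
ship_id=13: ✓ → 717
ship_id=14: ✓ → 292
ship_id=15: ✓ → 805
ship_id=16: ✗
ship_id=17: ✓ → 555
dhl_sum = 529 + 649 + 717 + 292 + 805 + 555 = 3547

3547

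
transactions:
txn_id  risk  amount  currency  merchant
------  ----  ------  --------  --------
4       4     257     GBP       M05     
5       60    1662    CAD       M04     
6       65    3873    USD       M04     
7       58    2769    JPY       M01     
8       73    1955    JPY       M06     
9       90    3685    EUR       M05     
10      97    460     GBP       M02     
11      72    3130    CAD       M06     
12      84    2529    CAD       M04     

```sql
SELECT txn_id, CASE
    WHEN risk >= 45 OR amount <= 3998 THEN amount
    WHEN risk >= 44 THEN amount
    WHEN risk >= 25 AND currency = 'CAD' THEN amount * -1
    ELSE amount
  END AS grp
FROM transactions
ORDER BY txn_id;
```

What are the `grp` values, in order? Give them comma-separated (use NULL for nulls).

txn_id=4: risk >= 45 OR amount <= 3998 → 257
txn_id=5: risk >= 45 OR amount <= 3998 → 1662
txn_id=6: risk >= 45 OR amount <= 3998 → 3873
txn_id=7: risk >= 45 OR amount <= 3998 → 2769
txn_id=8: risk >= 45 OR amount <= 3998 → 1955
txn_id=9: risk >= 45 OR amount <= 3998 → 3685
txn_id=10: risk >= 45 OR amount <= 3998 → 460
txn_id=11: risk >= 45 OR amount <= 3998 → 3130
txn_id=12: risk >= 45 OR amount <= 3998 → 2529

257, 1662, 3873, 2769, 1955, 3685, 460, 3130, 2529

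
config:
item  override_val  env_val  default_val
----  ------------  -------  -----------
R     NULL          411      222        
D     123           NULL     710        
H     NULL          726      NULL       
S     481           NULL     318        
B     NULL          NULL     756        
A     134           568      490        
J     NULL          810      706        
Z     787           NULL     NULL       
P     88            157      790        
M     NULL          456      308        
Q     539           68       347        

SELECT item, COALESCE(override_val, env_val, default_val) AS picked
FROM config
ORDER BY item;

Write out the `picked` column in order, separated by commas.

item=A: override_val=134 → 134
item=B: override_val=NULL, env_val=NULL, default_val=756 → 756
item=D: override_val=123 → 123
item=H: override_val=NULL, env_val=726 → 726
item=J: override_val=NULL, env_val=810 → 810
item=M: override_val=NULL, env_val=456 → 456
item=P: override_val=88 → 88
item=Q: override_val=539 → 539
item=R: override_val=NULL, env_val=411 → 411
item=S: override_val=481 → 481
item=Z: override_val=787 → 787

134, 756, 123, 726, 810, 456, 88, 539, 411, 481, 787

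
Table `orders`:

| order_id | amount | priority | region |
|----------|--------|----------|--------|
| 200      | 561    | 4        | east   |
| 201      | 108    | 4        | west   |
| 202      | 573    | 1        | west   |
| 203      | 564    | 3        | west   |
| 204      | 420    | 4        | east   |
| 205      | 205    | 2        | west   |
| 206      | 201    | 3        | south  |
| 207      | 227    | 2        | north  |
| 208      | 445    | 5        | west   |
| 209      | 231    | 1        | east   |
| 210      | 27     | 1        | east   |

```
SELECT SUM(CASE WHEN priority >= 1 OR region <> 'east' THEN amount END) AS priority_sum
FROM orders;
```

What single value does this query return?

order_id=200: ✓ → 561
order_id=201: ✓ → 108
order_id=202: ✓ → 573
order_id=203: ✓ → 564
order_id=204: ✓ → 420
order_id=205: ✓ → 205
order_id=206: ✓ → 201
order_id=207: ✓ → 227
order_id=208: ✓ → 445
order_id=209: ✓ → 231
order_id=210: ✓ → 27
priority_sum = 561 + 108 + 573 + 564 + 420 + 205 + 201 + 227 + 445 + 231 + 27 = 3562

3562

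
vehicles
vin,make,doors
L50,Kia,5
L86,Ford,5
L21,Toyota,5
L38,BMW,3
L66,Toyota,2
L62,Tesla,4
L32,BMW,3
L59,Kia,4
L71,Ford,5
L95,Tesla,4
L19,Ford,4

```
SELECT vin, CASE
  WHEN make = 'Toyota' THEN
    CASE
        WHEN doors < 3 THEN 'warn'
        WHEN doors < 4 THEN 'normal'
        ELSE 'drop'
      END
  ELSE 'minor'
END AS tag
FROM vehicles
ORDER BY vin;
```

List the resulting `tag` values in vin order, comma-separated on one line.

vin=L19: make='Ford' → outer ELSE → minor
vin=L21: make='Toyota' → inner[ELSE] → drop
vin=L32: make='BMW' → outer ELSE → minor
vin=L38: make='BMW' → outer ELSE → minor
vin=L50: make='Kia' → outer ELSE → minor
vin=L59: make='Kia' → outer ELSE → minor
vin=L62: make='Tesla' → outer ELSE → minor
vin=L66: make='Toyota' → inner[doors < 3] → warn
vin=L71: make='Ford' → outer ELSE → minor
vin=L86: make='Ford' → outer ELSE → minor
vin=L95: make='Tesla' → outer ELSE → minor

minor, drop, minor, minor, minor, minor, minor, warn, minor, minor, minor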